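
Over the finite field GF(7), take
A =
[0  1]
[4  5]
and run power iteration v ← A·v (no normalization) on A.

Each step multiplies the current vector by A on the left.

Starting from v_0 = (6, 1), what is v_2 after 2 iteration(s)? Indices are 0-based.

v_2 = (1, 2)

v_0 = (6, 1).
v_1 = A·v_0 = (1, 1).
v_2 = A·v_1 = (1, 2).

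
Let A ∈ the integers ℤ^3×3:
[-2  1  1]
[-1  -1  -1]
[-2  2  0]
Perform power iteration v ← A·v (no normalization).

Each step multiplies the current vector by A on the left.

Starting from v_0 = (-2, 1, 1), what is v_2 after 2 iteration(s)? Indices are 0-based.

v_2 = (-6, -12, -12)

v_0 = (-2, 1, 1).
v_1 = A·v_0 = (6, 0, 6).
v_2 = A·v_1 = (-6, -12, -12).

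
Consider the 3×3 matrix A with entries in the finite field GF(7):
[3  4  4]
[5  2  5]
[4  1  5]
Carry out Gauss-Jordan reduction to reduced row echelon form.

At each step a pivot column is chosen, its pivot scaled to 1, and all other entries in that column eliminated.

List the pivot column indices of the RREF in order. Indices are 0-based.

pivot columns: 0, 1, 2

[1] R0 /= 3  ⇒  (1, 6, 6)
     R1 -= 5·R0  ⇒  (0, 0, 3)
     R2 -= 4·R0  ⇒  (0, 5, 2)
[2] R1 <-> R2
[2] R1 /= 5  ⇒  (0, 1, 6)
     R0 -= 6·R1  ⇒  (1, 0, 5)
[3] R2 /= 3  ⇒  (0, 0, 1)
     R0 -= 5·R2  ⇒  (1, 0, 0)
     R1 -= 6·R2  ⇒  (0, 1, 0)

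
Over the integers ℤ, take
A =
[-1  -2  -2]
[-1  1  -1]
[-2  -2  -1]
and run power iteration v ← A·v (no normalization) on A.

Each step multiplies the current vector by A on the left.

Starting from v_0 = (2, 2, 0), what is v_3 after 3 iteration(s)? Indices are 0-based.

v_0 = (2, 2, 0).
v_1 = A·v_0 = (-6, 0, -8).
v_2 = A·v_1 = (22, 14, 20).
v_3 = A·v_2 = (-90, -28, -92).

v_3 = (-90, -28, -92)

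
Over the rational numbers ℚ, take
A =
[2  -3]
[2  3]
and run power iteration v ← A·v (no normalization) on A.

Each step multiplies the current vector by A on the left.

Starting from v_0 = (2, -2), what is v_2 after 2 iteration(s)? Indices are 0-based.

v_2 = (26, 14)

v_0 = (2, -2).
v_1 = A·v_0 = (10, -2).
v_2 = A·v_1 = (26, 14).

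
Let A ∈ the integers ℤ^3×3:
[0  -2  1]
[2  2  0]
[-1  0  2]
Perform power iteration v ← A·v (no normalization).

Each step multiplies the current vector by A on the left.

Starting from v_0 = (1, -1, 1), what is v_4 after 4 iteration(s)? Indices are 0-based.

v_4 = (-31, 2, 7)

v_0 = (1, -1, 1).
v_1 = A·v_0 = (3, 0, 1).
v_2 = A·v_1 = (1, 6, -1).
v_3 = A·v_2 = (-13, 14, -3).
v_4 = A·v_3 = (-31, 2, 7).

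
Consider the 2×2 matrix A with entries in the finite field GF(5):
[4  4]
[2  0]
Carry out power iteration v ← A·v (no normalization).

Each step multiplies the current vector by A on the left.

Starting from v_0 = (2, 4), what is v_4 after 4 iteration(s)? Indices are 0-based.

v_4 = (1, 0)

v_0 = (2, 4).
v_1 = A·v_0 = (4, 4).
v_2 = A·v_1 = (2, 3).
v_3 = A·v_2 = (0, 4).
v_4 = A·v_3 = (1, 0).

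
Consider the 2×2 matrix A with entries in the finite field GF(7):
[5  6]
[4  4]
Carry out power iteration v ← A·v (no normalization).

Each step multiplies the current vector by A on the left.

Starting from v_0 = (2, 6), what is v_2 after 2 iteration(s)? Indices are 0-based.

v_0 = (2, 6).
v_1 = A·v_0 = (4, 4).
v_2 = A·v_1 = (2, 4).

v_2 = (2, 4)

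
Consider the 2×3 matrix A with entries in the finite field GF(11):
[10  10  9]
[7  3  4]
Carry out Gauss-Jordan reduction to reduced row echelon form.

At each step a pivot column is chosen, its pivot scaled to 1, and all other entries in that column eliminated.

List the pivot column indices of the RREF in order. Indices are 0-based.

pivot columns: 0, 1

pivot(0,0)=10: scale R0 → (1, 1, 2)
  clear (1,0): R1 −= (7)R0 → (0, 7, 1)
pivot(1,1)=7: scale R1 → (0, 1, 8)
  clear (0,1): R0 −= (1)R1 → (1, 0, 5)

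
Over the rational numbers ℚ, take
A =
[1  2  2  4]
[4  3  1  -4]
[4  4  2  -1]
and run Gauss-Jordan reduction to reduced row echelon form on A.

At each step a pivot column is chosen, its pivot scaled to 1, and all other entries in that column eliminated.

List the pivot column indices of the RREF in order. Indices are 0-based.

pivot columns: 0, 1, 2

pivot(0,0)=1: scale R0 → (1, 2, 2, 4)
  clear (1,0): R1 −= (4)R0 → (0, -5, -7, -20)
  clear (2,0): R2 −= (4)R0 → (0, -4, -6, -17)
pivot(1,1)=-5: scale R1 → (0, 1, 7/5, 4)
  clear (0,1): R0 −= (2)R1 → (1, 0, -4/5, -4)
  clear (2,1): R2 −= (-4)R1 → (0, 0, -2/5, -1)
pivot(2,2)=-2/5: scale R2 → (0, 0, 1, 5/2)
  clear (0,2): R0 −= (-4/5)R2 → (1, 0, 0, -2)
  clear (1,2): R1 −= (7/5)R2 → (0, 1, 0, 1/2)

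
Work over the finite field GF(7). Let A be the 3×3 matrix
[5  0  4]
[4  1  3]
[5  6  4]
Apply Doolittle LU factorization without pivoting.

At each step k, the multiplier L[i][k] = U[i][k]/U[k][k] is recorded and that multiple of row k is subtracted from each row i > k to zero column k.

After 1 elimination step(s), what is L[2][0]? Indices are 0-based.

k=0: U[0][0]=5
  eliminate (1,0): mult=5, new row 1: (0, 1, 4); set L[1][0]=5
  eliminate (2,0): mult=1, new row 2: (0, 6, 0); set L[2][0]=1

L[2][0] = 1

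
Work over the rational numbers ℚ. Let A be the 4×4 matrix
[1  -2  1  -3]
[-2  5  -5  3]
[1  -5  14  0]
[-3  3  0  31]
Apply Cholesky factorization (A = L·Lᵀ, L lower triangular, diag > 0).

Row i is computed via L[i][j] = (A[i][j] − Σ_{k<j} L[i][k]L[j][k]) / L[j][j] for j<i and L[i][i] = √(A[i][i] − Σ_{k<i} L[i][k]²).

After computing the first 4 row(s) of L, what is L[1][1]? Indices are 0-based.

Step 1: L[0][0] = √(1) = 1.
  L[1][0] = (-2) / L[0][0] = -2.
Step 2: L[1][1] = √(1) = 1.
  L[2][0] = (1) / L[0][0] = 1.
  L[2][1] = (-3) / L[1][1] = -3.
Step 3: L[2][2] = √(4) = 2.
  L[3][0] = (-3) / L[0][0] = -3.
  L[3][1] = (-3) / L[1][1] = -3.
  L[3][2] = (-6) / L[2][2] = -3.
Step 4: L[3][3] = √(4) = 2.

L[1][1] = 1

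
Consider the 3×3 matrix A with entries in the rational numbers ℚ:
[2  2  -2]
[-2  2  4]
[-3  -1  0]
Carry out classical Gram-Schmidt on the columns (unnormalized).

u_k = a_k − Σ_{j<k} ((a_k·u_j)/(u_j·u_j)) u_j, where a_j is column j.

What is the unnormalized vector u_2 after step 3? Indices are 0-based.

Step 1: u_0 = a_0 = (2, -2, -3).
Step 2: u_1 = a_1 − (3/17)·u_0 = (28/17, 40/17, -8/17).
Step 3: u_2 = a_2 − (-12/17)·u_0 − (13/18)·u_1 = (-16/9, 8/9, -16/9).

u_2 = (-16/9, 8/9, -16/9)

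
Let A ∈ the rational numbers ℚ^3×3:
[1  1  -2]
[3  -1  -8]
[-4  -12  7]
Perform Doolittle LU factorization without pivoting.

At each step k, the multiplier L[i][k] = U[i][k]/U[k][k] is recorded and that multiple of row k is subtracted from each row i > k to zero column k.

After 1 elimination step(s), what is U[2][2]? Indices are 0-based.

Step 1: pivot at (0,0) is 1.
  row1 ← row1 − (3)·row0  ⇒  L[1][0]=3, U row1=(0, -4, -2)
  row2 ← row2 − (-4)·row0  ⇒  L[2][0]=-4, U row2=(0, -8, -1)

U[2][2] = -1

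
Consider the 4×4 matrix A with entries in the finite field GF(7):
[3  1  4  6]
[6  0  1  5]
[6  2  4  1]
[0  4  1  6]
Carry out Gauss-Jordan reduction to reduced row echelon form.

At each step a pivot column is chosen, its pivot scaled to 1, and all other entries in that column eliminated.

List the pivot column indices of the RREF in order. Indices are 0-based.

[1] R0 /= 3  ⇒  (1, 5, 6, 2)
     R1 -= 6·R0  ⇒  (0, 5, 0, 0)
     R2 -= 6·R0  ⇒  (0, 0, 3, 3)
[2] R1 /= 5  ⇒  (0, 1, 0, 0)
     R0 -= 5·R1  ⇒  (1, 0, 6, 2)
     R3 -= 4·R1  ⇒  (0, 0, 1, 6)
[3] R2 /= 3  ⇒  (0, 0, 1, 1)
     R0 -= 6·R2  ⇒  (1, 0, 0, 3)
     R3 -= 1·R2  ⇒  (0, 0, 0, 5)
[4] R3 /= 5  ⇒  (0, 0, 0, 1)
     R0 -= 3·R3  ⇒  (1, 0, 0, 0)
     R2 -= 1·R3  ⇒  (0, 0, 1, 0)

pivot columns: 0, 1, 2, 3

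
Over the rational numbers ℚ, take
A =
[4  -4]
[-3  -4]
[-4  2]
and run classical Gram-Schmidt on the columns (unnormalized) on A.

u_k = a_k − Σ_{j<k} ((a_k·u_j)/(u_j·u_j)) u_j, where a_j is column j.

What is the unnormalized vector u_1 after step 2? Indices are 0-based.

Step 1: u_0 = a_0 = (4, -3, -4).
Step 2: u_1 = a_1 − (-12/41)·u_0 = (-116/41, -200/41, 34/41).

u_1 = (-116/41, -200/41, 34/41)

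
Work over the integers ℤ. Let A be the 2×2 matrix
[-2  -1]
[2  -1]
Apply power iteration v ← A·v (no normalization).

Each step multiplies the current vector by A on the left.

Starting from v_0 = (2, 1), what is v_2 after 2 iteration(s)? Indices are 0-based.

v_2 = (7, -13)

v_0 = (2, 1).
v_1 = A·v_0 = (-5, 3).
v_2 = A·v_1 = (7, -13).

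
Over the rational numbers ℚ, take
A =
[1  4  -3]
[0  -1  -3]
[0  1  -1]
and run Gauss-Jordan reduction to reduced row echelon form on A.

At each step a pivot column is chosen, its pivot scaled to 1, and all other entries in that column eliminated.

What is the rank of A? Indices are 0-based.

step 1: normalize row 0 (÷1) = (1, 4, -3)
step 2: normalize row 1 (÷-1) = (0, 1, 3)
  row 0: subtract 4×row1 = (1, 0, -15)
  row 2: subtract 1×row1 = (0, 0, -4)
step 3: normalize row 2 (÷-4) = (0, 0, 1)
  row 0: subtract -15×row2 = (1, 0, 0)
  row 1: subtract 3×row2 = (0, 1, 0)

rank = 3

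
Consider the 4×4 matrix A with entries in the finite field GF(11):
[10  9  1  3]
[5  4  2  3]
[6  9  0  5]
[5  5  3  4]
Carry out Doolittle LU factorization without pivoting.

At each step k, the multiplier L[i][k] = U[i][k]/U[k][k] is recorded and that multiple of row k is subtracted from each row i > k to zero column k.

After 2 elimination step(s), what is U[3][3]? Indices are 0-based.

U[3][3] = 4

[col 0] pivot 10
  R1 -= 6*R0 → (0, 5, 7, 7)  (L[1][0] := 6)
  R2 -= 5*R0 → (0, 8, 6, 1)  (L[2][0] := 5)
  R3 -= 6*R0 → (0, 6, 8, 8)  (L[3][0] := 6)
[col 1] pivot 5
  R2 -= 6*R1 → (0, 0, 8, 3)  (L[2][1] := 6)
  R3 -= 10*R1 → (0, 0, 4, 4)  (L[3][1] := 10)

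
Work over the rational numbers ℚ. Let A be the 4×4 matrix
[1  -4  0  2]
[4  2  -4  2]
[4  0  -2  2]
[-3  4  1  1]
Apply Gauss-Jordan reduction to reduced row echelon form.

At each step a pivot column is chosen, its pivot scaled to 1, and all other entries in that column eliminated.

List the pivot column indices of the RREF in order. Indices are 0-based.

step 1: normalize row 0 (÷1) = (1, -4, 0, 2)
  row 1: subtract 4×row0 = (0, 18, -4, -6)
  row 2: subtract 4×row0 = (0, 16, -2, -6)
  row 3: subtract -3×row0 = (0, -8, 1, 7)
step 2: normalize row 1 (÷18) = (0, 1, -2/9, -1/3)
  row 0: subtract -4×row1 = (1, 0, -8/9, 2/3)
  row 2: subtract 16×row1 = (0, 0, 14/9, -2/3)
  row 3: subtract -8×row1 = (0, 0, -7/9, 13/3)
step 3: normalize row 2 (÷14/9) = (0, 0, 1, -3/7)
  row 0: subtract -8/9×row2 = (1, 0, 0, 2/7)
  row 1: subtract -2/9×row2 = (0, 1, 0, -3/7)
  row 3: subtract -7/9×row2 = (0, 0, 0, 4)
step 4: normalize row 3 (÷4) = (0, 0, 0, 1)
  row 0: subtract 2/7×row3 = (1, 0, 0, 0)
  row 1: subtract -3/7×row3 = (0, 1, 0, 0)
  row 2: subtract -3/7×row3 = (0, 0, 1, 0)

pivot columns: 0, 1, 2, 3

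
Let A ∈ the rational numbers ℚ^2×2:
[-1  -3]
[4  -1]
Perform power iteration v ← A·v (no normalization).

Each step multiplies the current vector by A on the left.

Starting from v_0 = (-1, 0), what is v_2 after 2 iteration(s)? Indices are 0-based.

v_0 = (-1, 0).
v_1 = A·v_0 = (1, -4).
v_2 = A·v_1 = (11, 8).

v_2 = (11, 8)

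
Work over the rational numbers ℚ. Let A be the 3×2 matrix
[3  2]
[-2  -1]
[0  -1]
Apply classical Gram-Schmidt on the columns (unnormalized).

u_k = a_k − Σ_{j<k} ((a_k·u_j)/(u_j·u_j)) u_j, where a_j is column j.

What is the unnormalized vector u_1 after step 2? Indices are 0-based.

u_1 = (2/13, 3/13, -1)

Step 1: u_0 = a_0 = (3, -2, 0).
Step 2: u_1 = a_1 − (8/13)·u_0 = (2/13, 3/13, -1).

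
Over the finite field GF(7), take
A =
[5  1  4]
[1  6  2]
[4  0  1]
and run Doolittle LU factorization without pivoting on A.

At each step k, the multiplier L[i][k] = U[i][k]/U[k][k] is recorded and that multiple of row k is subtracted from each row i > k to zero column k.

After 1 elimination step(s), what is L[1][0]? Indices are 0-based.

L[1][0] = 3

k=0: U[0][0]=5
  eliminate (1,0): mult=3, new row 1: (0, 3, 4); set L[1][0]=3
  eliminate (2,0): mult=5, new row 2: (0, 2, 2); set L[2][0]=5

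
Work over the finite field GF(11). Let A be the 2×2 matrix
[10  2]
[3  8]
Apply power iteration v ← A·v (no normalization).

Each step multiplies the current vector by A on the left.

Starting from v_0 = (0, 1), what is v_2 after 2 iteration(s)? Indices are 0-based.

v_0 = (0, 1).
v_1 = A·v_0 = (2, 8).
v_2 = A·v_1 = (3, 4).

v_2 = (3, 4)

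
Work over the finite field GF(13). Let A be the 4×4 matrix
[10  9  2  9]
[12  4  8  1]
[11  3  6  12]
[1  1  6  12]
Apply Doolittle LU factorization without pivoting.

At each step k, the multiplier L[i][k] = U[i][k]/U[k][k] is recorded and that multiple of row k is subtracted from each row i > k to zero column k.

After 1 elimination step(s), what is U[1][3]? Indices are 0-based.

[col 0] pivot 10
  R1 -= 9*R0 → (0, 1, 3, 11)  (L[1][0] := 9)
  R2 -= 5*R0 → (0, 10, 9, 6)  (L[2][0] := 5)
  R3 -= 4*R0 → (0, 4, 11, 2)  (L[3][0] := 4)

U[1][3] = 11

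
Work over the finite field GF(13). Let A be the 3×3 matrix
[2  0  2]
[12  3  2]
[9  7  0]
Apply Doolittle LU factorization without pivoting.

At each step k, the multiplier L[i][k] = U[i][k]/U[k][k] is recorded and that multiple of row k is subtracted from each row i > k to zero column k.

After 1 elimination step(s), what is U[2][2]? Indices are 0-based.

U[2][2] = 4

k=0: U[0][0]=2
  eliminate (1,0): mult=6, new row 1: (0, 3, 3); set L[1][0]=6
  eliminate (2,0): mult=11, new row 2: (0, 7, 4); set L[2][0]=11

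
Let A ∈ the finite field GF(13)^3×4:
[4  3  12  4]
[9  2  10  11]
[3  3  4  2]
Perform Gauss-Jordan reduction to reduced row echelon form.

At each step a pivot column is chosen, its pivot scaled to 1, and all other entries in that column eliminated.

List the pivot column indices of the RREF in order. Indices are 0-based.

[1] R0 /= 4  ⇒  (1, 4, 3, 1)
     R1 -= 9·R0  ⇒  (0, 5, 9, 2)
     R2 -= 3·R0  ⇒  (0, 4, 8, 12)
[2] R1 /= 5  ⇒  (0, 1, 7, 3)
     R0 -= 4·R1  ⇒  (1, 0, 1, 2)
     R2 -= 4·R1  ⇒  (0, 0, 6, 0)
[3] R2 /= 6  ⇒  (0, 0, 1, 0)
     R0 -= 1·R2  ⇒  (1, 0, 0, 2)
     R1 -= 7·R2  ⇒  (0, 1, 0, 3)

pivot columns: 0, 1, 2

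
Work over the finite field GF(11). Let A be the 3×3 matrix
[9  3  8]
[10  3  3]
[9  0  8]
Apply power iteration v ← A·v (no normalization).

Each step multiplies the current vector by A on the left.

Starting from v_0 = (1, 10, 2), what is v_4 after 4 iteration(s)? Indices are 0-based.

v_0 = (1, 10, 2).
v_1 = A·v_0 = (0, 2, 3).
v_2 = A·v_1 = (8, 4, 2).
v_3 = A·v_2 = (1, 10, 0).
v_4 = A·v_3 = (6, 7, 9).

v_4 = (6, 7, 9)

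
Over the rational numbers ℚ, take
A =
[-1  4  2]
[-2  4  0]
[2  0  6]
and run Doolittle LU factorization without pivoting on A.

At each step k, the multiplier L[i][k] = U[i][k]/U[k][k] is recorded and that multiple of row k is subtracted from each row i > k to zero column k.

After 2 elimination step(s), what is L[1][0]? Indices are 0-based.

k=0: U[0][0]=-1
  eliminate (1,0): mult=2, new row 1: (0, -4, -4); set L[1][0]=2
  eliminate (2,0): mult=-2, new row 2: (0, 8, 10); set L[2][0]=-2
k=1: U[1][1]=-4
  eliminate (2,1): mult=-2, new row 2: (0, 0, 2); set L[2][1]=-2

L[1][0] = 2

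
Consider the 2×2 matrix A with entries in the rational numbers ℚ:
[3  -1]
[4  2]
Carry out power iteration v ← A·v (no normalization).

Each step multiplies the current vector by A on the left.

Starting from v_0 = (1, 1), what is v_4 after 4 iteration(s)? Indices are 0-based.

v_0 = (1, 1).
v_1 = A·v_0 = (2, 6).
v_2 = A·v_1 = (0, 20).
v_3 = A·v_2 = (-20, 40).
v_4 = A·v_3 = (-100, 0).

v_4 = (-100, 0)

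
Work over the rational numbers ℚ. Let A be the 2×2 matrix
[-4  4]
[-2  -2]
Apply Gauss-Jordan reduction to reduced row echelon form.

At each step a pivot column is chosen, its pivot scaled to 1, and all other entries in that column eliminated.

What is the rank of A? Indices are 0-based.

step 1: normalize row 0 (÷-4) = (1, -1)
  row 1: subtract -2×row0 = (0, -4)
step 2: normalize row 1 (÷-4) = (0, 1)
  row 0: subtract -1×row1 = (1, 0)

rank = 2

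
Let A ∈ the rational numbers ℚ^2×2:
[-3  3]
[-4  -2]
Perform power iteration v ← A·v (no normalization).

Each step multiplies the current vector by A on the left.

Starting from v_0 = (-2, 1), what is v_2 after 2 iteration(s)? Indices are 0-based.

v_0 = (-2, 1).
v_1 = A·v_0 = (9, 6).
v_2 = A·v_1 = (-9, -48).

v_2 = (-9, -48)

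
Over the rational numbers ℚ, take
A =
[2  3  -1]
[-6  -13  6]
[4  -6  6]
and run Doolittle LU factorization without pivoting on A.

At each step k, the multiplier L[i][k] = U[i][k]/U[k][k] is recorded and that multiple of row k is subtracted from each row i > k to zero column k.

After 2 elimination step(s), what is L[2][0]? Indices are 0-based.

L[2][0] = 2

k=0: U[0][0]=2
  eliminate (1,0): mult=-3, new row 1: (0, -4, 3); set L[1][0]=-3
  eliminate (2,0): mult=2, new row 2: (0, -12, 8); set L[2][0]=2
k=1: U[1][1]=-4
  eliminate (2,1): mult=3, new row 2: (0, 0, -1); set L[2][1]=3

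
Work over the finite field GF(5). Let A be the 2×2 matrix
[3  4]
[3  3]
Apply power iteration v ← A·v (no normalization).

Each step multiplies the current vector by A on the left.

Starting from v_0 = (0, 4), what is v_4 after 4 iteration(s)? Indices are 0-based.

v_0 = (0, 4).
v_1 = A·v_0 = (1, 2).
v_2 = A·v_1 = (1, 4).
v_3 = A·v_2 = (4, 0).
v_4 = A·v_3 = (2, 2).

v_4 = (2, 2)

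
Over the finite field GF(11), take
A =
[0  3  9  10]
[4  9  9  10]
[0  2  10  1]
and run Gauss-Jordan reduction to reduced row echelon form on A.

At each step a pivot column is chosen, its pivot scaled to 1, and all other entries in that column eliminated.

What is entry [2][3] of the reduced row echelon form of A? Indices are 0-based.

[1] R0 <-> R1
[1] R0 /= 4  ⇒  (1, 5, 5, 8)
[2] R1 /= 3  ⇒  (0, 1, 3, 7)
     R0 -= 5·R1  ⇒  (1, 0, 1, 6)
     R2 -= 2·R1  ⇒  (0, 0, 4, 9)
[3] R2 /= 4  ⇒  (0, 0, 1, 5)
     R0 -= 1·R2  ⇒  (1, 0, 0, 1)
     R1 -= 3·R2  ⇒  (0, 1, 0, 3)

M[2][3] = 5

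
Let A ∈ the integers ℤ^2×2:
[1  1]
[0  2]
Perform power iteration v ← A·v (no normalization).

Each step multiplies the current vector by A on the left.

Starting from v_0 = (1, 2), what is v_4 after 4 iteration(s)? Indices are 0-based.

v_0 = (1, 2).
v_1 = A·v_0 = (3, 4).
v_2 = A·v_1 = (7, 8).
v_3 = A·v_2 = (15, 16).
v_4 = A·v_3 = (31, 32).

v_4 = (31, 32)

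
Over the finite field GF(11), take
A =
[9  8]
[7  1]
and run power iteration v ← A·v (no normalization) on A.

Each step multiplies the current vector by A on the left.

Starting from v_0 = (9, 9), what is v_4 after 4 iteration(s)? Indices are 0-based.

v_4 = (5, 0)

v_0 = (9, 9).
v_1 = A·v_0 = (10, 6).
v_2 = A·v_1 = (6, 10).
v_3 = A·v_2 = (2, 8).
v_4 = A·v_3 = (5, 0).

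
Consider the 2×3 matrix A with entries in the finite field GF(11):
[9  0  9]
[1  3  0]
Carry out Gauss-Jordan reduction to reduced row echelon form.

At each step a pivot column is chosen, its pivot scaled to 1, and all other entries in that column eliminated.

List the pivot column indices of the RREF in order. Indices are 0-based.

pivot columns: 0, 1

step 1: normalize row 0 (÷9) = (1, 0, 1)
  row 1: subtract 1×row0 = (0, 3, 10)
step 2: normalize row 1 (÷3) = (0, 1, 7)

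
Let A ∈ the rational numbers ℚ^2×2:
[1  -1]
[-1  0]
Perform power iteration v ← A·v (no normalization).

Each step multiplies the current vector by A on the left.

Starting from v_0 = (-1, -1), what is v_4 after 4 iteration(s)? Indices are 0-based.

v_0 = (-1, -1).
v_1 = A·v_0 = (0, 1).
v_2 = A·v_1 = (-1, 0).
v_3 = A·v_2 = (-1, 1).
v_4 = A·v_3 = (-2, 1).

v_4 = (-2, 1)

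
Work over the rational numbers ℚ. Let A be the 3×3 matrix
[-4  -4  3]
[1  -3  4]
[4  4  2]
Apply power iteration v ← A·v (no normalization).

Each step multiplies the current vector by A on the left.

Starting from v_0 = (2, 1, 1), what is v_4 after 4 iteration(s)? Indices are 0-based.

v_4 = (3016, 1388, -896)

v_0 = (2, 1, 1).
v_1 = A·v_0 = (-9, 3, 14).
v_2 = A·v_1 = (66, 38, 4).
v_3 = A·v_2 = (-404, -32, 424).
v_4 = A·v_3 = (3016, 1388, -896).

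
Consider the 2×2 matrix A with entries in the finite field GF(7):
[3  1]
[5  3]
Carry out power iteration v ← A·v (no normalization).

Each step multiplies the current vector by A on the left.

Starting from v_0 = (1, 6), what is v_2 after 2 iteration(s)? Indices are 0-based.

v_0 = (1, 6).
v_1 = A·v_0 = (2, 2).
v_2 = A·v_1 = (1, 2).

v_2 = (1, 2)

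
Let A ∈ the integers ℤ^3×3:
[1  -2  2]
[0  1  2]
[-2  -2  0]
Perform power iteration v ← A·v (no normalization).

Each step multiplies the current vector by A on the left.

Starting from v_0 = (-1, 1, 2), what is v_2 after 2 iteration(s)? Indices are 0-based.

v_2 = (-9, 5, -12)

v_0 = (-1, 1, 2).
v_1 = A·v_0 = (1, 5, 0).
v_2 = A·v_1 = (-9, 5, -12).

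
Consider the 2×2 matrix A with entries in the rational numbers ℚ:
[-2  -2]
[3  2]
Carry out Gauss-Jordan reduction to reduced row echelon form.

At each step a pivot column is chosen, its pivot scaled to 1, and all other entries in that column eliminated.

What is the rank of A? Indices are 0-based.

rank = 2

step 1: normalize row 0 (÷-2) = (1, 1)
  row 1: subtract 3×row0 = (0, -1)
step 2: normalize row 1 (÷-1) = (0, 1)
  row 0: subtract 1×row1 = (1, 0)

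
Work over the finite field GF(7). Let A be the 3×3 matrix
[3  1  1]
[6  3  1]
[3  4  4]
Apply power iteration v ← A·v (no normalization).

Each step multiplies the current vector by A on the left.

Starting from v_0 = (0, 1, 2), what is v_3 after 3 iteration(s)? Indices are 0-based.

v_0 = (0, 1, 2).
v_1 = A·v_0 = (3, 5, 5).
v_2 = A·v_1 = (5, 3, 0).
v_3 = A·v_2 = (4, 4, 6).

v_3 = (4, 4, 6)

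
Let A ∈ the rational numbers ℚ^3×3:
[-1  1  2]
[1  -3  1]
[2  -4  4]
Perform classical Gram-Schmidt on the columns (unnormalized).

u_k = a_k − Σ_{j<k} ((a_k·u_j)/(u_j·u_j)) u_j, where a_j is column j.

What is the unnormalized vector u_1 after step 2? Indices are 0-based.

u_1 = (-1, -1, 0)

Step 1: u_0 = a_0 = (-1, 1, 2).
Step 2: u_1 = a_1 − (-2)·u_0 = (-1, -1, 0).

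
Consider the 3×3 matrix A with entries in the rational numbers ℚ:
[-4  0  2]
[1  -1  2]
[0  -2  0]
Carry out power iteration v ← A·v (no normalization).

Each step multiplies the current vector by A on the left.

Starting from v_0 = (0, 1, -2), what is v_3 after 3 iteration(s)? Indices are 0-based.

v_0 = (0, 1, -2).
v_1 = A·v_0 = (-4, -5, -2).
v_2 = A·v_1 = (12, -3, 10).
v_3 = A·v_2 = (-28, 35, 6).

v_3 = (-28, 35, 6)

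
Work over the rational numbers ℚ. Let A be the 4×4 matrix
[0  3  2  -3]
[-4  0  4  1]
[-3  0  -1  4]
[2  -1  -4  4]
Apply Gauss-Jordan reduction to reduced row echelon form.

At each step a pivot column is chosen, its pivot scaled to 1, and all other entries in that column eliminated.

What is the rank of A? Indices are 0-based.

rank = 4

[1] R0 <-> R1
[1] R0 /= -4  ⇒  (1, 0, -1, -1/4)
     R2 -= -3·R0  ⇒  (0, 0, -4, 13/4)
     R3 -= 2·R0  ⇒  (0, -1, -2, 9/2)
[2] R1 /= 3  ⇒  (0, 1, 2/3, -1)
     R3 -= -1·R1  ⇒  (0, 0, -4/3, 7/2)
[3] R2 /= -4  ⇒  (0, 0, 1, -13/16)
     R0 -= -1·R2  ⇒  (1, 0, 0, -17/16)
     R1 -= 2/3·R2  ⇒  (0, 1, 0, -11/24)
     R3 -= -4/3·R2  ⇒  (0, 0, 0, 29/12)
[4] R3 /= 29/12  ⇒  (0, 0, 0, 1)
     R0 -= -17/16·R3  ⇒  (1, 0, 0, 0)
     R1 -= -11/24·R3  ⇒  (0, 1, 0, 0)
     R2 -= -13/16·R3  ⇒  (0, 0, 1, 0)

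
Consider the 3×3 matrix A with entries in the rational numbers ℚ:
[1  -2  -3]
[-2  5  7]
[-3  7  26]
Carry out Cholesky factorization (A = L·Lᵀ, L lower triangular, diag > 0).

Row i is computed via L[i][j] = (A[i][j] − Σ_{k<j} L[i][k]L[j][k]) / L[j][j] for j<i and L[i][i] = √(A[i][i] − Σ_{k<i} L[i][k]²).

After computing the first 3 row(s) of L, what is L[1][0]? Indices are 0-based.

L[1][0] = -2

Step 1: L[0][0] = √(1) = 1.
  L[1][0] = (-2) / L[0][0] = -2.
Step 2: L[1][1] = √(1) = 1.
  L[2][0] = (-3) / L[0][0] = -3.
  L[2][1] = (1) / L[1][1] = 1.
Step 3: L[2][2] = √(16) = 4.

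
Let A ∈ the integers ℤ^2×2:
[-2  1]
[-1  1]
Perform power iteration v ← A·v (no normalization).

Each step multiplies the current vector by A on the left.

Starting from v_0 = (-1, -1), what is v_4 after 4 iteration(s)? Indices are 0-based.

v_0 = (-1, -1).
v_1 = A·v_0 = (1, 0).
v_2 = A·v_1 = (-2, -1).
v_3 = A·v_2 = (3, 1).
v_4 = A·v_3 = (-5, -2).

v_4 = (-5, -2)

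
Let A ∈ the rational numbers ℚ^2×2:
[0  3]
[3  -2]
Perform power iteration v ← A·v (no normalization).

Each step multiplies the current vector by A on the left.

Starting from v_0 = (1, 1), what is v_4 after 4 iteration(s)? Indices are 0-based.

v_4 = (-15, 73)

v_0 = (1, 1).
v_1 = A·v_0 = (3, 1).
v_2 = A·v_1 = (3, 7).
v_3 = A·v_2 = (21, -5).
v_4 = A·v_3 = (-15, 73).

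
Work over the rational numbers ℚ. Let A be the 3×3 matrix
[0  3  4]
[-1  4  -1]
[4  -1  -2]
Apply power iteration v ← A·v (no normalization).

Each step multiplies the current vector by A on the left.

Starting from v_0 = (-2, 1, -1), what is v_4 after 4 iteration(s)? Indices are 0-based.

v_0 = (-2, 1, -1).
v_1 = A·v_0 = (-1, 7, -7).
v_2 = A·v_1 = (-7, 36, 3).
v_3 = A·v_2 = (120, 148, -70).
v_4 = A·v_3 = (164, 542, 472).

v_4 = (164, 542, 472)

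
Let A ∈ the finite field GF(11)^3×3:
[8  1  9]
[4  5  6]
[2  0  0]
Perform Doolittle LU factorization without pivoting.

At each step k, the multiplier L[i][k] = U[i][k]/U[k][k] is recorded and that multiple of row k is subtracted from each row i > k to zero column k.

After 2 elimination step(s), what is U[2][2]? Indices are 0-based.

Step 1: pivot at (0,0) is 8.
  row1 ← row1 − (6)·row0  ⇒  L[1][0]=6, U row1=(0, 10, 7)
  row2 ← row2 − (3)·row0  ⇒  L[2][0]=3, U row2=(0, 8, 6)
Step 2: pivot at (1,1) is 10.
  row2 ← row2 − (3)·row1  ⇒  L[2][1]=3, U row2=(0, 0, 7)

U[2][2] = 7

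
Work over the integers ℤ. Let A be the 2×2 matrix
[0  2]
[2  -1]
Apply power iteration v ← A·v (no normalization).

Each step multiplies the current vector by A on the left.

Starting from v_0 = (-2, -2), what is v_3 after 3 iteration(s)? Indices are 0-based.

v_0 = (-2, -2).
v_1 = A·v_0 = (-4, -2).
v_2 = A·v_1 = (-4, -6).
v_3 = A·v_2 = (-12, -2).

v_3 = (-12, -2)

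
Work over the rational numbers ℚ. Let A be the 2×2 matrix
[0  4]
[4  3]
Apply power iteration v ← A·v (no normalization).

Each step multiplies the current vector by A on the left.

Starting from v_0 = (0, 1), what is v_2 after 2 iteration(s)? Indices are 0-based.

v_2 = (12, 25)

v_0 = (0, 1).
v_1 = A·v_0 = (4, 3).
v_2 = A·v_1 = (12, 25).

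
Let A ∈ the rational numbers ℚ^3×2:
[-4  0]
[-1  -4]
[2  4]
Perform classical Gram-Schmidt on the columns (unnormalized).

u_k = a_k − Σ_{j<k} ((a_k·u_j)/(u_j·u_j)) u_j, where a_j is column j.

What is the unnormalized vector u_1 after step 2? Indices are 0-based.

u_1 = (16/7, -24/7, 20/7)

Step 1: u_0 = a_0 = (-4, -1, 2).
Step 2: u_1 = a_1 − (4/7)·u_0 = (16/7, -24/7, 20/7).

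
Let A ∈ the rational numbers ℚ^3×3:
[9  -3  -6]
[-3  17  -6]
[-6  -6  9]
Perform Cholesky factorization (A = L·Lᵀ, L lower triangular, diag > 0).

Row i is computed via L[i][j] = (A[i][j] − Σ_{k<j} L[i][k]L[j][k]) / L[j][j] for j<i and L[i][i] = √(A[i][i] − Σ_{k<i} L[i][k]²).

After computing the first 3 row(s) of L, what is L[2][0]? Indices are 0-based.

Step 1: L[0][0] = √(9) = 3.
  L[1][0] = (-3) / L[0][0] = -1.
Step 2: L[1][1] = √(16) = 4.
  L[2][0] = (-6) / L[0][0] = -2.
  L[2][1] = (-8) / L[1][1] = -2.
Step 3: L[2][2] = √(1) = 1.

L[2][0] = -2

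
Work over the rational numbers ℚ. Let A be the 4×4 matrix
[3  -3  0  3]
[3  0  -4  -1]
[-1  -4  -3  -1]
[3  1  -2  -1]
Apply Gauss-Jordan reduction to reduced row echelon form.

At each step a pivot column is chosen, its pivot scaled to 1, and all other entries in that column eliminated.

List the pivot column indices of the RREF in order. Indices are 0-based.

[1] R0 /= 3  ⇒  (1, -1, 0, 1)
     R1 -= 3·R0  ⇒  (0, 3, -4, -4)
     R2 -= -1·R0  ⇒  (0, -5, -3, 0)
     R3 -= 3·R0  ⇒  (0, 4, -2, -4)
[2] R1 /= 3  ⇒  (0, 1, -4/3, -4/3)
     R0 -= -1·R1  ⇒  (1, 0, -4/3, -1/3)
     R2 -= -5·R1  ⇒  (0, 0, -29/3, -20/3)
     R3 -= 4·R1  ⇒  (0, 0, 10/3, 4/3)
[3] R2 /= -29/3  ⇒  (0, 0, 1, 20/29)
     R0 -= -4/3·R2  ⇒  (1, 0, 0, 17/29)
     R1 -= -4/3·R2  ⇒  (0, 1, 0, -12/29)
     R3 -= 10/3·R2  ⇒  (0, 0, 0, -28/29)
[4] R3 /= -28/29  ⇒  (0, 0, 0, 1)
     R0 -= 17/29·R3  ⇒  (1, 0, 0, 0)
     R1 -= -12/29·R3  ⇒  (0, 1, 0, 0)
     R2 -= 20/29·R3  ⇒  (0, 0, 1, 0)

pivot columns: 0, 1, 2, 3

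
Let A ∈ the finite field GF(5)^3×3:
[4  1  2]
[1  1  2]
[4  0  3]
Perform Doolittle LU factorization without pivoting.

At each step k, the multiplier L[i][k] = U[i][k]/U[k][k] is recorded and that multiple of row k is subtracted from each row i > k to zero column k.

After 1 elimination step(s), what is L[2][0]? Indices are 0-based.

L[2][0] = 1

k=0: U[0][0]=4
  eliminate (1,0): mult=4, new row 1: (0, 2, 4); set L[1][0]=4
  eliminate (2,0): mult=1, new row 2: (0, 4, 1); set L[2][0]=1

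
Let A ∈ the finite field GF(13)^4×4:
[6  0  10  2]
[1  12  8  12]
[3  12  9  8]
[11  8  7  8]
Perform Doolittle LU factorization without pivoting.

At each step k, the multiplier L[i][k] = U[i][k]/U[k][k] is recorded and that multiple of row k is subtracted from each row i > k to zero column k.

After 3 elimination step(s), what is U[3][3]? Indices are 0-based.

U[3][3] = 6

k=0: U[0][0]=6
  eliminate (1,0): mult=11, new row 1: (0, 12, 2, 3); set L[1][0]=11
  eliminate (2,0): mult=7, new row 2: (0, 12, 4, 7); set L[2][0]=7
  eliminate (3,0): mult=4, new row 3: (0, 8, 6, 0); set L[3][0]=4
k=1: U[1][1]=12
  eliminate (2,1): mult=1, new row 2: (0, 0, 2, 4); set L[2][1]=1
  eliminate (3,1): mult=5, new row 3: (0, 0, 9, 11); set L[3][1]=5
k=2: U[2][2]=2
  eliminate (3,2): mult=11, new row 3: (0, 0, 0, 6); set L[3][2]=11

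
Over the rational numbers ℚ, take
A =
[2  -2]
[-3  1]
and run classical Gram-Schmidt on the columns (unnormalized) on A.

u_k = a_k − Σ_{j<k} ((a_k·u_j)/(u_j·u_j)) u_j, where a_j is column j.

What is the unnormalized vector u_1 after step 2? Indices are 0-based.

u_1 = (-12/13, -8/13)

Step 1: u_0 = a_0 = (2, -3).
Step 2: u_1 = a_1 − (-7/13)·u_0 = (-12/13, -8/13).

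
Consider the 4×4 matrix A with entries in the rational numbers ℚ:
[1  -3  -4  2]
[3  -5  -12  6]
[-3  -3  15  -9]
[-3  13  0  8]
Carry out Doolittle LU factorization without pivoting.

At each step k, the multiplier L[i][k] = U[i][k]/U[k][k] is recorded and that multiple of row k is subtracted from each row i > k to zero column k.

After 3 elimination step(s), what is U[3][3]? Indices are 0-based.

Step 1: pivot at (0,0) is 1.
  row1 ← row1 − (3)·row0  ⇒  L[1][0]=3, U row1=(0, 4, 0, 0)
  row2 ← row2 − (-3)·row0  ⇒  L[2][0]=-3, U row2=(0, -12, 3, -3)
  row3 ← row3 − (-3)·row0  ⇒  L[3][0]=-3, U row3=(0, 4, -12, 14)
Step 2: pivot at (1,1) is 4.
  row2 ← row2 − (-3)·row1  ⇒  L[2][1]=-3, U row2=(0, 0, 3, -3)
  row3 ← row3 − (1)·row1  ⇒  L[3][1]=1, U row3=(0, 0, -12, 14)
Step 3: pivot at (2,2) is 3.
  row3 ← row3 − (-4)·row2  ⇒  L[3][2]=-4, U row3=(0, 0, 0, 2)

U[3][3] = 2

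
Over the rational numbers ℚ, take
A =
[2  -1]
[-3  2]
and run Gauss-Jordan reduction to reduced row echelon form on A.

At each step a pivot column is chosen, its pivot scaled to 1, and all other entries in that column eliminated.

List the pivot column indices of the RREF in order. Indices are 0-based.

pivot columns: 0, 1

pivot(0,0)=2: scale R0 → (1, -1/2)
  clear (1,0): R1 −= (-3)R0 → (0, 1/2)
pivot(1,1)=1/2: scale R1 → (0, 1)
  clear (0,1): R0 −= (-1/2)R1 → (1, 0)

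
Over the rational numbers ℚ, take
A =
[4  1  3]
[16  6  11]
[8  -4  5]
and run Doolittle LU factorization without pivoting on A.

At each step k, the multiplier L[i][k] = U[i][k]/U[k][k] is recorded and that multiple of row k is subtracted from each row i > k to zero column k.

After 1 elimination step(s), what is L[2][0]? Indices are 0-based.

k=0: U[0][0]=4
  eliminate (1,0): mult=4, new row 1: (0, 2, -1); set L[1][0]=4
  eliminate (2,0): mult=2, new row 2: (0, -6, -1); set L[2][0]=2

L[2][0] = 2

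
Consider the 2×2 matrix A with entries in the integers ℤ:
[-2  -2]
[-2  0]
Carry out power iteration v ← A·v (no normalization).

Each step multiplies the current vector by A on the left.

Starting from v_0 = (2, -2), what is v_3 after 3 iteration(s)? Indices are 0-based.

v_0 = (2, -2).
v_1 = A·v_0 = (0, -4).
v_2 = A·v_1 = (8, 0).
v_3 = A·v_2 = (-16, -16).

v_3 = (-16, -16)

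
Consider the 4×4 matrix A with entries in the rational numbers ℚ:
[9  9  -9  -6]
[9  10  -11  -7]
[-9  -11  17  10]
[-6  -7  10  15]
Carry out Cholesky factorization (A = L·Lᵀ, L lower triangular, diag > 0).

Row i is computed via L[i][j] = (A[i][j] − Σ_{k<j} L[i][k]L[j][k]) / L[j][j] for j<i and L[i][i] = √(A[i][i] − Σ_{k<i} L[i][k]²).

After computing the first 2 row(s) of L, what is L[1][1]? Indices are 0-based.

L[1][1] = 1

Step 1: L[0][0] = √(9) = 3.
  L[1][0] = (9) / L[0][0] = 3.
Step 2: L[1][1] = √(1) = 1.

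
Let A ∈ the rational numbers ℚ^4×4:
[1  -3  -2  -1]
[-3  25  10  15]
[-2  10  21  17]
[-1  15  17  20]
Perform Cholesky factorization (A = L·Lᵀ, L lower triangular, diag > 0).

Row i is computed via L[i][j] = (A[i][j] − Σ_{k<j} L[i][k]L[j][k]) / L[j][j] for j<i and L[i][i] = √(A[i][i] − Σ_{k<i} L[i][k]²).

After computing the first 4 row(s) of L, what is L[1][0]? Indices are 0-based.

Step 1: L[0][0] = √(1) = 1.
  L[1][0] = (-3) / L[0][0] = -3.
Step 2: L[1][1] = √(16) = 4.
  L[2][0] = (-2) / L[0][0] = -2.
  L[2][1] = (4) / L[1][1] = 1.
Step 3: L[2][2] = √(16) = 4.
  L[3][0] = (-1) / L[0][0] = -1.
  L[3][1] = (12) / L[1][1] = 3.
  L[3][2] = (12) / L[2][2] = 3.
Step 4: L[3][3] = √(1) = 1.

L[1][0] = -3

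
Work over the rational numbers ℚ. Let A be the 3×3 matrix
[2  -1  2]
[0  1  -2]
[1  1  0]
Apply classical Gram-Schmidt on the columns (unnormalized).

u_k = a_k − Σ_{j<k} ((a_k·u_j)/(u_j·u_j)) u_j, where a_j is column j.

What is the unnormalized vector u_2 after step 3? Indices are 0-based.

Step 1: u_0 = a_0 = (2, 0, 1).
Step 2: u_1 = a_1 − (-1/5)·u_0 = (-3/5, 1, 6/5).
Step 3: u_2 = a_2 − (4/5)·u_0 − (-8/7)·u_1 = (-2/7, -6/7, 4/7).

u_2 = (-2/7, -6/7, 4/7)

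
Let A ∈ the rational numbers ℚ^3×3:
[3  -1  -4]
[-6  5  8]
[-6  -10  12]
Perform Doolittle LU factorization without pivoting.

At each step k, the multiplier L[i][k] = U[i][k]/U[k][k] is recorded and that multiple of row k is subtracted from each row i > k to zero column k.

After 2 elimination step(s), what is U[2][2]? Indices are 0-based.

Step 1: pivot at (0,0) is 3.
  row1 ← row1 − (-2)·row0  ⇒  L[1][0]=-2, U row1=(0, 3, 0)
  row2 ← row2 − (-2)·row0  ⇒  L[2][0]=-2, U row2=(0, -12, 4)
Step 2: pivot at (1,1) is 3.
  row2 ← row2 − (-4)·row1  ⇒  L[2][1]=-4, U row2=(0, 0, 4)

U[2][2] = 4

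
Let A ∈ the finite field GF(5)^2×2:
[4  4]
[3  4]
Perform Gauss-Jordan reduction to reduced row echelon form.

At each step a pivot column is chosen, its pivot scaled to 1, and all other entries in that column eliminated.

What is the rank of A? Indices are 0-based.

rank = 2

pivot(0,0)=4: scale R0 → (1, 1)
  clear (1,0): R1 −= (3)R0 → (0, 1)
pivot(1,1)=1: scale R1 → (0, 1)
  clear (0,1): R0 −= (1)R1 → (1, 0)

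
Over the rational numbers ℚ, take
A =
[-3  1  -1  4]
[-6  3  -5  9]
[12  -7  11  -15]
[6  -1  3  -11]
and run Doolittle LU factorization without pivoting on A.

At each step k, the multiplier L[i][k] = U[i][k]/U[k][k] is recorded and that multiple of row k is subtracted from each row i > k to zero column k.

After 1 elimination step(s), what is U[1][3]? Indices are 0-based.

Step 1: pivot at (0,0) is -3.
  row1 ← row1 − (2)·row0  ⇒  L[1][0]=2, U row1=(0, 1, -3, 1)
  row2 ← row2 − (-4)·row0  ⇒  L[2][0]=-4, U row2=(0, -3, 7, 1)
  row3 ← row3 − (-2)·row0  ⇒  L[3][0]=-2, U row3=(0, 1, 1, -3)

U[1][3] = 1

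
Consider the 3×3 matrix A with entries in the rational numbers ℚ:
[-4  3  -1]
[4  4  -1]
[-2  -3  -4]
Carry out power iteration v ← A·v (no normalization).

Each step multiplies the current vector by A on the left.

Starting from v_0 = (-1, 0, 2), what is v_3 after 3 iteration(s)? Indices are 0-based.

v_3 = (12, -158, -82)

v_0 = (-1, 0, 2).
v_1 = A·v_0 = (2, -6, -6).
v_2 = A·v_1 = (-20, -10, 38).
v_3 = A·v_2 = (12, -158, -82).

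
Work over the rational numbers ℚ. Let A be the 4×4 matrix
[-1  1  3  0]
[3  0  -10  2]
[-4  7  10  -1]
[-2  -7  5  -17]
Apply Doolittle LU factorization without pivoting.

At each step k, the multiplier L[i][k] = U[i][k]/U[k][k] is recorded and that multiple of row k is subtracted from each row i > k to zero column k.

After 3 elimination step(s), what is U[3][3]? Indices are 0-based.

[col 0] pivot -1
  R1 -= -3*R0 → (0, 3, -1, 2)  (L[1][0] := -3)
  R2 -= 4*R0 → (0, 3, -2, -1)  (L[2][0] := 4)
  R3 -= 2*R0 → (0, -9, -1, -17)  (L[3][0] := 2)
[col 1] pivot 3
  R2 -= 1*R1 → (0, 0, -1, -3)  (L[2][1] := 1)
  R3 -= -3*R1 → (0, 0, -4, -11)  (L[3][1] := -3)
[col 2] pivot -1
  R3 -= 4*R2 → (0, 0, 0, 1)  (L[3][2] := 4)

U[3][3] = 1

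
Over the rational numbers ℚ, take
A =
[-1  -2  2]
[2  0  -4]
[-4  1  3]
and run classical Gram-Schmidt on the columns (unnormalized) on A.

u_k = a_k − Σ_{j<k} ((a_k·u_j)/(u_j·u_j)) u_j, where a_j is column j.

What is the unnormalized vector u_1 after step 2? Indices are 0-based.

Step 1: u_0 = a_0 = (-1, 2, -4).
Step 2: u_1 = a_1 − (-2/21)·u_0 = (-44/21, 4/21, 13/21).

u_1 = (-44/21, 4/21, 13/21)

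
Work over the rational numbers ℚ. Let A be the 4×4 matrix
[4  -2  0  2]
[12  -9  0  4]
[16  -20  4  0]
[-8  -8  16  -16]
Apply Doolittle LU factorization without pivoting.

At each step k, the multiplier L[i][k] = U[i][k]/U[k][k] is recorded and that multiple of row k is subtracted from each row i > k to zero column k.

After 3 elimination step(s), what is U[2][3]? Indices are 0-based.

U[2][3] = 0

Step 1: pivot at (0,0) is 4.
  row1 ← row1 − (3)·row0  ⇒  L[1][0]=3, U row1=(0, -3, 0, -2)
  row2 ← row2 − (4)·row0  ⇒  L[2][0]=4, U row2=(0, -12, 4, -8)
  row3 ← row3 − (-2)·row0  ⇒  L[3][0]=-2, U row3=(0, -12, 16, -12)
Step 2: pivot at (1,1) is -3.
  row2 ← row2 − (4)·row1  ⇒  L[2][1]=4, U row2=(0, 0, 4, 0)
  row3 ← row3 − (4)·row1  ⇒  L[3][1]=4, U row3=(0, 0, 16, -4)
Step 3: pivot at (2,2) is 4.
  row3 ← row3 − (4)·row2  ⇒  L[3][2]=4, U row3=(0, 0, 0, -4)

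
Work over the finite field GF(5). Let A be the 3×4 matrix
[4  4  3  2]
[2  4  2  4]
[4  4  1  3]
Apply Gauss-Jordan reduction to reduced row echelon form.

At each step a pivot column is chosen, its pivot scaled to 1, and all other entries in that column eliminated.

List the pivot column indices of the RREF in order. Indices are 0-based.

[1] R0 /= 4  ⇒  (1, 1, 2, 3)
     R1 -= 2·R0  ⇒  (0, 2, 3, 3)
     R2 -= 4·R0  ⇒  (0, 0, 3, 1)
[2] R1 /= 2  ⇒  (0, 1, 4, 4)
     R0 -= 1·R1  ⇒  (1, 0, 3, 4)
[3] R2 /= 3  ⇒  (0, 0, 1, 2)
     R0 -= 3·R2  ⇒  (1, 0, 0, 3)
     R1 -= 4·R2  ⇒  (0, 1, 0, 1)

pivot columns: 0, 1, 2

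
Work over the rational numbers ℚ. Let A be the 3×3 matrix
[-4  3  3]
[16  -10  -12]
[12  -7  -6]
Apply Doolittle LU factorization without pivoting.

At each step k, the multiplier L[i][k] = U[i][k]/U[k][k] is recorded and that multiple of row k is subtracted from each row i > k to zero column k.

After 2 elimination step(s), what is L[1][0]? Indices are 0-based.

Step 1: pivot at (0,0) is -4.
  row1 ← row1 − (-4)·row0  ⇒  L[1][0]=-4, U row1=(0, 2, 0)
  row2 ← row2 − (-3)·row0  ⇒  L[2][0]=-3, U row2=(0, 2, 3)
Step 2: pivot at (1,1) is 2.
  row2 ← row2 − (1)·row1  ⇒  L[2][1]=1, U row2=(0, 0, 3)

L[1][0] = -4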